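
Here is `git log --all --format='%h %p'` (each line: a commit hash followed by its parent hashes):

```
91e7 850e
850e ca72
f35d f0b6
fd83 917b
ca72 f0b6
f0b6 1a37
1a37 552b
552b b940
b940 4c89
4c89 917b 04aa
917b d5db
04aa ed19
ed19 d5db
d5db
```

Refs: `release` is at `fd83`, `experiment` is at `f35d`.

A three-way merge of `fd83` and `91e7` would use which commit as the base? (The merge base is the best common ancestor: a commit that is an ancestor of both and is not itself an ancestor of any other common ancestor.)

Ancestors of fd83: {917b, d5db, fd83}.
Ancestors of 91e7: {04aa, 1a37, 4c89, 552b, 850e, 917b, 91e7, b940, ca72, d5db, ed19, f0b6}.
Common ancestors: {917b, d5db}.
Among these, 917b is not an ancestor of any other common ancestor — it is the merge base.

917b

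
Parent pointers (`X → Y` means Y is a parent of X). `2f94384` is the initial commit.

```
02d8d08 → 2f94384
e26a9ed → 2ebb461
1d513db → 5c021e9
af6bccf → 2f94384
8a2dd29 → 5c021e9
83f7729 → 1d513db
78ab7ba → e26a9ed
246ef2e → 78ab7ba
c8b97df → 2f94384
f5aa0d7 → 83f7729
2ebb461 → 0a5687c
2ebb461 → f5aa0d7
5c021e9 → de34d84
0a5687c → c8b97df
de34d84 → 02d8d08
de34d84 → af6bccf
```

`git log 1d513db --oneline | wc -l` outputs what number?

6

Walking parent pointers from 1d513db: reachable set = {02d8d08, 1d513db, 2f94384, 5c021e9, af6bccf, de34d84}.
That is 6 commits.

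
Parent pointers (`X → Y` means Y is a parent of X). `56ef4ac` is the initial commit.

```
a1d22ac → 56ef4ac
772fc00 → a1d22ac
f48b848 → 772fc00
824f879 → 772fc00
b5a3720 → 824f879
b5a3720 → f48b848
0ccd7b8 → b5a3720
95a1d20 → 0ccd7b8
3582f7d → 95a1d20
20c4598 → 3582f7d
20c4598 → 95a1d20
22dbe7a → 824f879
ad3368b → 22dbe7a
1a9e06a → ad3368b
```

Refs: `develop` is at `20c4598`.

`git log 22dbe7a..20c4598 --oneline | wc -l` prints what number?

Reachable from 20c4598: {0ccd7b8, 20c4598, 3582f7d, 56ef4ac, 772fc00, 824f879, 95a1d20, a1d22ac, b5a3720, f48b848}.
Reachable from 22dbe7a: {22dbe7a, 56ef4ac, 772fc00, 824f879, a1d22ac}.
In 20c4598's history but not 22dbe7a's: {0ccd7b8, 20c4598, 3582f7d, 95a1d20, b5a3720, f48b848} — 6 commits.

6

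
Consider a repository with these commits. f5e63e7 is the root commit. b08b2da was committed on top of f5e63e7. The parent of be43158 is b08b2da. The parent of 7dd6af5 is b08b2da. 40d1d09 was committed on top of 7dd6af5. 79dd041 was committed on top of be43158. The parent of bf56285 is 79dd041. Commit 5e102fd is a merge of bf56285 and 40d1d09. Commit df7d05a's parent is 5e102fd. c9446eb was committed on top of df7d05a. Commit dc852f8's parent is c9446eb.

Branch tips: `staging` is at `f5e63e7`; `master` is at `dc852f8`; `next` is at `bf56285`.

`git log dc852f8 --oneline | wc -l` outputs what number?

Walking parent pointers from dc852f8: reachable set = {40d1d09, 5e102fd, 79dd041, 7dd6af5, b08b2da, be43158, bf56285, c9446eb, dc852f8, df7d05a, f5e63e7}.
That is 11 commits.

11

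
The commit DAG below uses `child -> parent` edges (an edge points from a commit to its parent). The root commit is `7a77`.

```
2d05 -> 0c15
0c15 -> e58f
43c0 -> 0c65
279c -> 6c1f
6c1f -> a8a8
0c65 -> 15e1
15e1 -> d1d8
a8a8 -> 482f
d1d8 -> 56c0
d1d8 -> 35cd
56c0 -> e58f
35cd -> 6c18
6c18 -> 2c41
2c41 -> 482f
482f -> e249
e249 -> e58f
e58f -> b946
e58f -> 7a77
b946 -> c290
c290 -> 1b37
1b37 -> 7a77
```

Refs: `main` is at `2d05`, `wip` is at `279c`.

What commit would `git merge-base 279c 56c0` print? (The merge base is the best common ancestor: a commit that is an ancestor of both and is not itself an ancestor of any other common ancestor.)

Ancestors of 279c: {1b37, 279c, 482f, 6c1f, 7a77, a8a8, b946, c290, e249, e58f}.
Ancestors of 56c0: {1b37, 56c0, 7a77, b946, c290, e58f}.
Common ancestors: {1b37, 7a77, b946, c290, e58f}.
Among these, e58f is not an ancestor of any other common ancestor — it is the merge base.

e58f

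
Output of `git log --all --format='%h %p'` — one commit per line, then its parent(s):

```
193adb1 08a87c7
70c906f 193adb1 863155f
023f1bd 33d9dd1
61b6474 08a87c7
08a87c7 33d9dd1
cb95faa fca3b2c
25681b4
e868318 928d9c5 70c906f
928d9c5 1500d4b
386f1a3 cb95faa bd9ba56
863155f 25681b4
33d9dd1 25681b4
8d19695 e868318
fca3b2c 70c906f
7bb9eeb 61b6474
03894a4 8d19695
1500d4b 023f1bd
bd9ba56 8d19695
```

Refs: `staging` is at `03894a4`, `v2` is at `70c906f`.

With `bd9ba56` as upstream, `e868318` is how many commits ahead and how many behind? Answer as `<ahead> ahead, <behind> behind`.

0 ahead, 2 behind

Reachable from e868318: {023f1bd, 08a87c7, 1500d4b, 193adb1, 25681b4, 33d9dd1, 70c906f, 863155f, 928d9c5, e868318}.
Reachable from bd9ba56: {023f1bd, 08a87c7, 1500d4b, 193adb1, 25681b4, 33d9dd1, 70c906f, 863155f, 8d19695, 928d9c5, bd9ba56, e868318}.
Only in e868318's history (ahead): {} — 0.
Only in bd9ba56's history (behind): {8d19695, bd9ba56} — 2.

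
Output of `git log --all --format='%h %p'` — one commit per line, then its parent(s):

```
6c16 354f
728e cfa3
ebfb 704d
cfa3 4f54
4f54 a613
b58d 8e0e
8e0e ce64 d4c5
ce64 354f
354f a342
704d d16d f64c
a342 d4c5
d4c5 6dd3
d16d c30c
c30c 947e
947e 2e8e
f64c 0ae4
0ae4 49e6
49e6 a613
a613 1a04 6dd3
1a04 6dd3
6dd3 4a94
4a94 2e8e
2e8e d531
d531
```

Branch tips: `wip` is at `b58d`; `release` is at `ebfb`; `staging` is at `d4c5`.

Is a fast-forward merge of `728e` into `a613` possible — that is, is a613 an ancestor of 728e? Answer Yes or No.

Yes

A fast-forward from a613 to 728e is possible iff a613 is an ancestor of 728e.
Ancestors of 728e: {1a04, 2e8e, 4a94, 4f54, 6dd3, 728e, a613, cfa3, d531}.
a613 is among them, so fast-forward is possible.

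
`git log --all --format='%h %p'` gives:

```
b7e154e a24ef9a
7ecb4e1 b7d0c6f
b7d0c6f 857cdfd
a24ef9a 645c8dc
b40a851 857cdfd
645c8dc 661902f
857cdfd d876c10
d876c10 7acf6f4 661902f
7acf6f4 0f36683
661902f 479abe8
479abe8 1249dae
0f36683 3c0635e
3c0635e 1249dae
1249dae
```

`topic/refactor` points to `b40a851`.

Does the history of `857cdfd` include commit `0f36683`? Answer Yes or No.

Ancestors of 857cdfd (commits reachable by following parents): {0f36683, 1249dae, 3c0635e, 479abe8, 661902f, 7acf6f4, 857cdfd, d876c10}.
0f36683 is in that set, so it is an ancestor of 857cdfd.

Yes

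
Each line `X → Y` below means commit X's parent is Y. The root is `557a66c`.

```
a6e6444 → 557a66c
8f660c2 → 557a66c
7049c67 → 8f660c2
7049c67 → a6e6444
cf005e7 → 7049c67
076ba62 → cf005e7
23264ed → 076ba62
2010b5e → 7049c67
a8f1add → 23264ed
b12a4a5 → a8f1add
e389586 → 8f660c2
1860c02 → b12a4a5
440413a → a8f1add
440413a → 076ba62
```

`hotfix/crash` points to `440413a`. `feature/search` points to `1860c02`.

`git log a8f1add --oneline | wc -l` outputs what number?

8

Walking parent pointers from a8f1add: reachable set = {076ba62, 23264ed, 557a66c, 7049c67, 8f660c2, a6e6444, a8f1add, cf005e7}.
That is 8 commits.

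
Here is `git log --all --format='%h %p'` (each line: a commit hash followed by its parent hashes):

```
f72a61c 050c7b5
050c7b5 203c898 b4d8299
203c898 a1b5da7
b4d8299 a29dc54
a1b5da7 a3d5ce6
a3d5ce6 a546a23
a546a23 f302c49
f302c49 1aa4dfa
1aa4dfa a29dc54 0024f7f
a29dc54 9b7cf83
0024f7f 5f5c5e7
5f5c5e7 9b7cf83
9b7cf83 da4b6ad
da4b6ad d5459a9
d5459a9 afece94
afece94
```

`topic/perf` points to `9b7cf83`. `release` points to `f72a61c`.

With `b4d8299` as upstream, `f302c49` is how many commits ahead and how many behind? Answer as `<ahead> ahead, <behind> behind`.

4 ahead, 1 behind

Reachable from f302c49: {0024f7f, 1aa4dfa, 5f5c5e7, 9b7cf83, a29dc54, afece94, d5459a9, da4b6ad, f302c49}.
Reachable from b4d8299: {9b7cf83, a29dc54, afece94, b4d8299, d5459a9, da4b6ad}.
Only in f302c49's history (ahead): {0024f7f, 1aa4dfa, 5f5c5e7, f302c49} — 4.
Only in b4d8299's history (behind): {b4d8299} — 1.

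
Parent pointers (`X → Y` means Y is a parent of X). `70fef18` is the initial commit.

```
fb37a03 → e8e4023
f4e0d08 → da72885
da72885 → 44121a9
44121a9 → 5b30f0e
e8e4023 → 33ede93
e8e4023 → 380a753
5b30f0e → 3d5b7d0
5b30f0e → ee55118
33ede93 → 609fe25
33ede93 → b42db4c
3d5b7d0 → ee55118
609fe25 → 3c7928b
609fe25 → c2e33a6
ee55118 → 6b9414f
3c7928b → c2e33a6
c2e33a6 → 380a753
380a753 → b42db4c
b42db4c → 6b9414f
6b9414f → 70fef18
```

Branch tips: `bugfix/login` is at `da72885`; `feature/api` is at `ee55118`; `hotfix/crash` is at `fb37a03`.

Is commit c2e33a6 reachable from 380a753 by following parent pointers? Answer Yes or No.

Ancestors of 380a753: {380a753, 6b9414f, 70fef18, b42db4c}.
c2e33a6 is not in that set, so it is not an ancestor of 380a753.

No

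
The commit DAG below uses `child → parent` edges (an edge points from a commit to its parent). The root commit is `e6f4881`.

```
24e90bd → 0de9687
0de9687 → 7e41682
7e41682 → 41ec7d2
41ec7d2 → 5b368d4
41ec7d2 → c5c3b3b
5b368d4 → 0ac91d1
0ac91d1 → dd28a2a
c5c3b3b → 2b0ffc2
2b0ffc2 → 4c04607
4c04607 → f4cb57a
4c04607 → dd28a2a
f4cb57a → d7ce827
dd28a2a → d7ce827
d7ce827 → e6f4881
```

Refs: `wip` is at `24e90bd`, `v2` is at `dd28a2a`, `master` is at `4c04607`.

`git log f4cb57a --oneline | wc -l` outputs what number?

3

Walking parent pointers from f4cb57a: reachable set = {d7ce827, e6f4881, f4cb57a}.
That is 3 commits.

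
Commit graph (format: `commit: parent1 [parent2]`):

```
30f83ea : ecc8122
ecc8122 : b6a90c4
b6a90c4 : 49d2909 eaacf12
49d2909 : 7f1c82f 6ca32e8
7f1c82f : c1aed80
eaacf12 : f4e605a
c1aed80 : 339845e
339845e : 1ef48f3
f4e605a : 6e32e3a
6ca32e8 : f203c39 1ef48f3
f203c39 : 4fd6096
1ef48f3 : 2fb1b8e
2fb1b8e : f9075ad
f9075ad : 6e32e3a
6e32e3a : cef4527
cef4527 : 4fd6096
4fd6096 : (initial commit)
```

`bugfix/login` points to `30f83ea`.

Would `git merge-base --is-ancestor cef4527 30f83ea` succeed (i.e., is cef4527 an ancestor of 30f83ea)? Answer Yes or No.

Ancestors of 30f83ea (commits reachable by following parents): {1ef48f3, 2fb1b8e, 30f83ea, 339845e, 49d2909, 4fd6096, 6ca32e8, 6e32e3a, 7f1c82f, b6a90c4, c1aed80, cef4527, eaacf12, ecc8122, f203c39, f4e605a, f9075ad}.
cef4527 is in that set, so it is an ancestor of 30f83ea.

Yes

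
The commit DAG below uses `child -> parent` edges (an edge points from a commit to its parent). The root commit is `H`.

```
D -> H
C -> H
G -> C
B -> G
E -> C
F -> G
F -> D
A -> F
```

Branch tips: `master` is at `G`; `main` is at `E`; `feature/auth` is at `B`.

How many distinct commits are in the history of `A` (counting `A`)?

Walking parent pointers from A: reachable set = {A, C, D, F, G, H}.
That is 6 commits.

6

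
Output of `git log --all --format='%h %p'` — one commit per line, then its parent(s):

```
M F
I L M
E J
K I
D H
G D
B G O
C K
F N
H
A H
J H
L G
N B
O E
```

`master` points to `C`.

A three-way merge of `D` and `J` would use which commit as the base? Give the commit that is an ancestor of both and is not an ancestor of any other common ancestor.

H

Ancestors of D: {D, H}.
Ancestors of J: {H, J}.
Common ancestors: {H}.
The only common ancestor is H, so it is the merge base.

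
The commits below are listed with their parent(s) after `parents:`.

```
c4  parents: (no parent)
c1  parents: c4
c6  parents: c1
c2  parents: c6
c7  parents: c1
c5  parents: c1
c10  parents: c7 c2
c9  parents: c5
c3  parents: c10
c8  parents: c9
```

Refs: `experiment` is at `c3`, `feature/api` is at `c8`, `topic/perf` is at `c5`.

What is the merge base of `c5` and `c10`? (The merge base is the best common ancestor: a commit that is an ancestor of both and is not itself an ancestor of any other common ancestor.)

Ancestors of c5: {c1, c4, c5}.
Ancestors of c10: {c1, c10, c2, c4, c6, c7}.
Common ancestors: {c1, c4}.
Among these, c1 is not an ancestor of any other common ancestor — it is the merge base.

c1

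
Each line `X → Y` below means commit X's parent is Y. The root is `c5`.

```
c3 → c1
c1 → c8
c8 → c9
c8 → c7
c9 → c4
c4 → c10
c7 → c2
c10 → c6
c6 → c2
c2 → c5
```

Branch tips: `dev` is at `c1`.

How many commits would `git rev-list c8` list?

8

Walking parent pointers from c8: reachable set = {c10, c2, c4, c5, c6, c7, c8, c9}.
That is 8 commits.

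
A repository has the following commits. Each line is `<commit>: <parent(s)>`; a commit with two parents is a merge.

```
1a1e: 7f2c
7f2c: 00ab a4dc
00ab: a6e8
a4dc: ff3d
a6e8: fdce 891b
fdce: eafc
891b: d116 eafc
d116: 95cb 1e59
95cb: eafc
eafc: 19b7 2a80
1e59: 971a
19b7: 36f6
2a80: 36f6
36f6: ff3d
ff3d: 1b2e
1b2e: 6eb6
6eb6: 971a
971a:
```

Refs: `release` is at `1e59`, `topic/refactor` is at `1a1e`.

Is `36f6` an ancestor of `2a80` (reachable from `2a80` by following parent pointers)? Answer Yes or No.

Ancestors of 2a80 (commits reachable by following parents): {1b2e, 2a80, 36f6, 6eb6, 971a, ff3d}.
36f6 is in that set, so it is an ancestor of 2a80.

Yes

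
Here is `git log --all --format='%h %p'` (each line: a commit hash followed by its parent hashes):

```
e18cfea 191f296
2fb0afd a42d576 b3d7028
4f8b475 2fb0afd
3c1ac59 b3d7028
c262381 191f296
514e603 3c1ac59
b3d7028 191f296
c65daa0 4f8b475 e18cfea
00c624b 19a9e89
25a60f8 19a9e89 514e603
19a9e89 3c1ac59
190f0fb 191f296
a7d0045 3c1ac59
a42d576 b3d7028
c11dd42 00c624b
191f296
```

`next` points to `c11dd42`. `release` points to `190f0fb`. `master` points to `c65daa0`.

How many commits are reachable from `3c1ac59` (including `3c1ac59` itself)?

3

Walking parent pointers from 3c1ac59: reachable set = {191f296, 3c1ac59, b3d7028}.
That is 3 commits.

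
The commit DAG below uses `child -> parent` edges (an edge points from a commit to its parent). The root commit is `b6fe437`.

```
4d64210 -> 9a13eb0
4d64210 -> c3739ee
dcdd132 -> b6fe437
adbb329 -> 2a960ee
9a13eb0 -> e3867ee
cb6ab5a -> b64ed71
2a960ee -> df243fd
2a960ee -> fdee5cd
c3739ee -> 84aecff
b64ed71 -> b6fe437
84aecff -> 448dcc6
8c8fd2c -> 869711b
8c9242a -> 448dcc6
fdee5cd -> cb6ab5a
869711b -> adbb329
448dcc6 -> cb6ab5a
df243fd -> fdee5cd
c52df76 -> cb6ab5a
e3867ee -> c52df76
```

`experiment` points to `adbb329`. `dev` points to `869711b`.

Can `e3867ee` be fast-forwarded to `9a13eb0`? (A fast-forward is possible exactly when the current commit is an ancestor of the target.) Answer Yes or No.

A fast-forward from e3867ee to 9a13eb0 is possible iff e3867ee is an ancestor of 9a13eb0.
Ancestors of 9a13eb0: {9a13eb0, b64ed71, b6fe437, c52df76, cb6ab5a, e3867ee}.
e3867ee is among them, so fast-forward is possible.

Yes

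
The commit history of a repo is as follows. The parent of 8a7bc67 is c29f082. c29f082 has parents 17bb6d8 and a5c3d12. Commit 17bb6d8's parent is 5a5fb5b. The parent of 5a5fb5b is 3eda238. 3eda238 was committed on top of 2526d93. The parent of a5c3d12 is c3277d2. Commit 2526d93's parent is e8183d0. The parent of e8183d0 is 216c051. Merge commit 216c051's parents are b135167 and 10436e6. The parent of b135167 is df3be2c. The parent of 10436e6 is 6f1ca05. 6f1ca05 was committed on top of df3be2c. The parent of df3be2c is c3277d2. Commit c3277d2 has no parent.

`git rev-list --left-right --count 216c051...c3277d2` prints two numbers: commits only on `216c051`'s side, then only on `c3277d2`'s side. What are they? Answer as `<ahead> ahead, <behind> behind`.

5 ahead, 0 behind

Reachable from 216c051: {10436e6, 216c051, 6f1ca05, b135167, c3277d2, df3be2c}.
Reachable from c3277d2: {c3277d2}.
Only in 216c051's history (ahead): {10436e6, 216c051, 6f1ca05, b135167, df3be2c} — 5.
Only in c3277d2's history (behind): {} — 0.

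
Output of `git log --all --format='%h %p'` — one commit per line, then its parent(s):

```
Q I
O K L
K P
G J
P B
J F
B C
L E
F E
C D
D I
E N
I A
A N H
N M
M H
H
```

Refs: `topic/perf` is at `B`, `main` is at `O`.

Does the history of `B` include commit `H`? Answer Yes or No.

Ancestors of B (commits reachable by following parents): {A, B, C, D, H, I, M, N}.
H is in that set, so it is an ancestor of B.

Yes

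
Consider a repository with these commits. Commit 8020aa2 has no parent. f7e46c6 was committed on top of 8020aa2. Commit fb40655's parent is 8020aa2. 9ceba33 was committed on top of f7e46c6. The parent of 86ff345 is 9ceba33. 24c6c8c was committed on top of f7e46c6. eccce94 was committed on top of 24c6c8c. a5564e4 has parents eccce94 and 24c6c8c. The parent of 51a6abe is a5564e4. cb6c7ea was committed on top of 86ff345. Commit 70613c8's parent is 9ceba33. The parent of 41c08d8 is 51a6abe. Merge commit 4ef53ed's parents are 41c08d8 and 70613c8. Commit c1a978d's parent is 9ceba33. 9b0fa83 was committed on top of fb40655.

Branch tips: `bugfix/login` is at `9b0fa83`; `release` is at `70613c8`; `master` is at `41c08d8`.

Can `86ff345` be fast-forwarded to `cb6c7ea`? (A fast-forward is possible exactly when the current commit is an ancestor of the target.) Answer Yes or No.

A fast-forward from 86ff345 to cb6c7ea is possible iff 86ff345 is an ancestor of cb6c7ea.
Ancestors of cb6c7ea: {8020aa2, 86ff345, 9ceba33, cb6c7ea, f7e46c6}.
86ff345 is among them, so fast-forward is possible.

Yes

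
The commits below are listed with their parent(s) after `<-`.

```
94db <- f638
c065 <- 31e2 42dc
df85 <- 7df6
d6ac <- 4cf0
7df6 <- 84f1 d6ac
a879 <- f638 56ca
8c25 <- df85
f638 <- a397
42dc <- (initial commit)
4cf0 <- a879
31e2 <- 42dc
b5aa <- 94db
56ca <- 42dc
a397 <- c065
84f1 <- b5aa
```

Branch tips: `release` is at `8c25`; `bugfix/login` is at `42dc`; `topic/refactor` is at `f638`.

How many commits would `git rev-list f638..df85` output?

9

Reachable from df85: {31e2, 42dc, 4cf0, 56ca, 7df6, 84f1, 94db, a397, a879, b5aa, c065, d6ac, df85, f638}.
Reachable from f638: {31e2, 42dc, a397, c065, f638}.
In df85's history but not f638's: {4cf0, 56ca, 7df6, 84f1, 94db, a879, b5aa, d6ac, df85} — 9 commits.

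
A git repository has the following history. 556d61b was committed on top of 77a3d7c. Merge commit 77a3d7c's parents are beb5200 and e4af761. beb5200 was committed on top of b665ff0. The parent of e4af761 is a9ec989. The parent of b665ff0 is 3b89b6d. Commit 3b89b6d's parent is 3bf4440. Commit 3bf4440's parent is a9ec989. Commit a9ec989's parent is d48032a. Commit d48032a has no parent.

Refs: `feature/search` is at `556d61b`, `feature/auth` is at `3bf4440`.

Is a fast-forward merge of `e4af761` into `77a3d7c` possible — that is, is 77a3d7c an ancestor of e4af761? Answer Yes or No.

A fast-forward from 77a3d7c to e4af761 is possible iff 77a3d7c is an ancestor of e4af761.
Ancestors of e4af761: {a9ec989, d48032a, e4af761}.
77a3d7c is not among them, so fast-forward is not possible.

No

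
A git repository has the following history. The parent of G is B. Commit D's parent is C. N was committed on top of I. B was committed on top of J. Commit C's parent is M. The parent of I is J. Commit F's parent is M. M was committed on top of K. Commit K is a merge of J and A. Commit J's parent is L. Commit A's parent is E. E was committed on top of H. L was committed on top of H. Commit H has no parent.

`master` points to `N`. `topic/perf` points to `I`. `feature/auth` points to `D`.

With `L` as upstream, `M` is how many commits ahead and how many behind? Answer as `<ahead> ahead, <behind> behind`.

Reachable from M: {A, E, H, J, K, L, M}.
Reachable from L: {H, L}.
Only in M's history (ahead): {A, E, J, K, M} — 5.
Only in L's history (behind): {} — 0.

5 ahead, 0 behind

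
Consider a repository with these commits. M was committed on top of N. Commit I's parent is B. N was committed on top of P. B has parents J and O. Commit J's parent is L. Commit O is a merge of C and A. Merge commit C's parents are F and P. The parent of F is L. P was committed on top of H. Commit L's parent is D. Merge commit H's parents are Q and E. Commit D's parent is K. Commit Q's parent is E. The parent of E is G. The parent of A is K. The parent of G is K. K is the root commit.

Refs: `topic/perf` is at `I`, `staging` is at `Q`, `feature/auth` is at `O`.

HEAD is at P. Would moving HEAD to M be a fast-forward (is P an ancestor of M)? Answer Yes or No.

Yes

A fast-forward from P to M is possible iff P is an ancestor of M.
Ancestors of M: {E, G, H, K, M, N, P, Q}.
P is among them, so fast-forward is possible.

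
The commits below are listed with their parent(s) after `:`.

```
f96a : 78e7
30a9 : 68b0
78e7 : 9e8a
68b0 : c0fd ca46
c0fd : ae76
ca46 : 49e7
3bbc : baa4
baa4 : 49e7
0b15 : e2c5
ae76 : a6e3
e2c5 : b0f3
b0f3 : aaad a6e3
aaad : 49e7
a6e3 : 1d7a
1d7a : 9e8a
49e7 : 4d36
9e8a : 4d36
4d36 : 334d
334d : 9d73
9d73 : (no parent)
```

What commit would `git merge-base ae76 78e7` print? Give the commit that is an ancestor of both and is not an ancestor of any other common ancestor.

Ancestors of ae76: {1d7a, 334d, 4d36, 9d73, 9e8a, a6e3, ae76}.
Ancestors of 78e7: {334d, 4d36, 78e7, 9d73, 9e8a}.
Common ancestors: {334d, 4d36, 9d73, 9e8a}.
Among these, 9e8a is not an ancestor of any other common ancestor — it is the merge base.

9e8a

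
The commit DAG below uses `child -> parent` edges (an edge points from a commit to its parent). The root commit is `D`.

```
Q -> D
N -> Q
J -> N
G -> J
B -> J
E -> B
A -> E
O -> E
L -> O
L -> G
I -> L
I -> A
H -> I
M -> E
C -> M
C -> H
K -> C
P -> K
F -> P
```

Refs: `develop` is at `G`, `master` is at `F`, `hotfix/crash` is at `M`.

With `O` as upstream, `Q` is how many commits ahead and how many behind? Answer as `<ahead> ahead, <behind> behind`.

Reachable from Q: {D, Q}.
Reachable from O: {B, D, E, J, N, O, Q}.
Only in Q's history (ahead): {} — 0.
Only in O's history (behind): {B, E, J, N, O} — 5.

0 ahead, 5 behind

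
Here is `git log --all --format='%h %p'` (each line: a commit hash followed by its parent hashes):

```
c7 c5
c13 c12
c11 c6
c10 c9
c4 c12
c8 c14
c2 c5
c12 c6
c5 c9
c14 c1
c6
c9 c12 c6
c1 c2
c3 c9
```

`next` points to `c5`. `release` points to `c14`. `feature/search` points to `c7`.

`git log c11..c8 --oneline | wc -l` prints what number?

7

Reachable from c8: {c1, c12, c14, c2, c5, c6, c8, c9}.
Reachable from c11: {c11, c6}.
In c8's history but not c11's: {c1, c12, c14, c2, c5, c8, c9} — 7 commits.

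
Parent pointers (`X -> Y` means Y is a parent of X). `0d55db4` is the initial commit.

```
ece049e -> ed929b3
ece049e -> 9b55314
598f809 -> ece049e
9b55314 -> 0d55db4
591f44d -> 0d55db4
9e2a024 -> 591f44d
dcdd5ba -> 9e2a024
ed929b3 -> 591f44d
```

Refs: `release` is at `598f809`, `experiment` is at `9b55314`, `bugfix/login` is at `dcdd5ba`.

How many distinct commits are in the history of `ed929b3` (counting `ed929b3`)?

Walking parent pointers from ed929b3: reachable set = {0d55db4, 591f44d, ed929b3}.
That is 3 commits.

3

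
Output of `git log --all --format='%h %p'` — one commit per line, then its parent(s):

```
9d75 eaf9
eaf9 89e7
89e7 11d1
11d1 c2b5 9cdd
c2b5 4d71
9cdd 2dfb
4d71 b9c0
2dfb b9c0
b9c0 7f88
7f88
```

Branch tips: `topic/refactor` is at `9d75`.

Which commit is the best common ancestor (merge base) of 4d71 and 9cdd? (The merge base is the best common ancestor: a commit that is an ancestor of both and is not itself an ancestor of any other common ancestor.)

Ancestors of 4d71: {4d71, 7f88, b9c0}.
Ancestors of 9cdd: {2dfb, 7f88, 9cdd, b9c0}.
Common ancestors: {7f88, b9c0}.
Among these, b9c0 is not an ancestor of any other common ancestor — it is the merge base.

b9c0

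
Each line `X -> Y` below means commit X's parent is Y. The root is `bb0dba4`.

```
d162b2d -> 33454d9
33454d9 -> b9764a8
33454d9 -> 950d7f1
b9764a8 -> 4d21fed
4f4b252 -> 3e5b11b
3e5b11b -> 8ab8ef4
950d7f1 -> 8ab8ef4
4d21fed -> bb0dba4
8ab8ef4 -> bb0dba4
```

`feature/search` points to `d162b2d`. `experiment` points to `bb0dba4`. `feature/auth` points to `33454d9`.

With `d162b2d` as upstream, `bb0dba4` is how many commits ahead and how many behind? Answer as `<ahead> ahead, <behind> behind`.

Reachable from bb0dba4: {bb0dba4}.
Reachable from d162b2d: {33454d9, 4d21fed, 8ab8ef4, 950d7f1, b9764a8, bb0dba4, d162b2d}.
Only in bb0dba4's history (ahead): {} — 0.
Only in d162b2d's history (behind): {33454d9, 4d21fed, 8ab8ef4, 950d7f1, b9764a8, d162b2d} — 6.

0 ahead, 6 behind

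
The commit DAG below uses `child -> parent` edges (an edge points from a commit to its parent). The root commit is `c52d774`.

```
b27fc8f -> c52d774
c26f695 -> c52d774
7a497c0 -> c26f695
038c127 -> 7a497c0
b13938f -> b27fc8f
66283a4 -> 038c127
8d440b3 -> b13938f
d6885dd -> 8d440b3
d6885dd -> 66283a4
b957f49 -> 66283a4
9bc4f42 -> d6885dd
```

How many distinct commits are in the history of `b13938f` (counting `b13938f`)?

3

Walking parent pointers from b13938f: reachable set = {b13938f, b27fc8f, c52d774}.
That is 3 commits.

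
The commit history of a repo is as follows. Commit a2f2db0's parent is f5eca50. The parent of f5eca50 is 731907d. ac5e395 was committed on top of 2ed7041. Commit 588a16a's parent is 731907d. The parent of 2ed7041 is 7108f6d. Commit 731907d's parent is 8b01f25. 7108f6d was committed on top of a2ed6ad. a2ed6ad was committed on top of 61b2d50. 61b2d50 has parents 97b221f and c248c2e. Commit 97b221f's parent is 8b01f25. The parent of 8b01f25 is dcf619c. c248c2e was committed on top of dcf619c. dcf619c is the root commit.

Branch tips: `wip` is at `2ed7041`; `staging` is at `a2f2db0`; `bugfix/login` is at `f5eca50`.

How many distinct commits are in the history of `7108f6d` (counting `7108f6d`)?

7

Walking parent pointers from 7108f6d: reachable set = {61b2d50, 7108f6d, 8b01f25, 97b221f, a2ed6ad, c248c2e, dcf619c}.
That is 7 commits.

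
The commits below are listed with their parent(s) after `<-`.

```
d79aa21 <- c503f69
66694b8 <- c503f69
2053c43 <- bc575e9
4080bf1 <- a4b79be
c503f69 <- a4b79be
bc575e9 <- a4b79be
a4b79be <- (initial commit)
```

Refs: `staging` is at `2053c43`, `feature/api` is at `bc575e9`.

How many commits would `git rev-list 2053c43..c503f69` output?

Reachable from c503f69: {a4b79be, c503f69}.
Reachable from 2053c43: {2053c43, a4b79be, bc575e9}.
In c503f69's history but not 2053c43's: {c503f69} — 1 commit.

1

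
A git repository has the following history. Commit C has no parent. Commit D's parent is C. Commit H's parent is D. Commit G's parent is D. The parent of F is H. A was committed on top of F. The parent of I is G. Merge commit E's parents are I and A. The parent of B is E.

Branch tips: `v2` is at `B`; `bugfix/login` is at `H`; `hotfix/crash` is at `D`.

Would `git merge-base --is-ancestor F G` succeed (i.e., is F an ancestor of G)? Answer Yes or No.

Ancestors of G: {C, D, G}.
F is not in that set, so it is not an ancestor of G.

No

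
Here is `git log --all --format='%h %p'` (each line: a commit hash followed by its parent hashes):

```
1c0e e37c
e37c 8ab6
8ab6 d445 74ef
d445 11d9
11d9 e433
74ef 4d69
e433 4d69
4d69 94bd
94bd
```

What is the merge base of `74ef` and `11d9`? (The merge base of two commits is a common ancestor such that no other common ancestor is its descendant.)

Ancestors of 74ef: {4d69, 74ef, 94bd}.
Ancestors of 11d9: {11d9, 4d69, 94bd, e433}.
Common ancestors: {4d69, 94bd}.
Among these, 4d69 is not an ancestor of any other common ancestor — it is the merge base.

4d69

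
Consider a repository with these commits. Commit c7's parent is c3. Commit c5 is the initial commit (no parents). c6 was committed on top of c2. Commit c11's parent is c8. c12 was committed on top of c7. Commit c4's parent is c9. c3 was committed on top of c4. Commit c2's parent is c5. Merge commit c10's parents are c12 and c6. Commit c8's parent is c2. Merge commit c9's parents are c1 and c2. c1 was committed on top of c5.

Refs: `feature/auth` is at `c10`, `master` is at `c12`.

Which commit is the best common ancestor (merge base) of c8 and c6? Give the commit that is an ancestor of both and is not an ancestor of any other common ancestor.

c2

Ancestors of c8: {c2, c5, c8}.
Ancestors of c6: {c2, c5, c6}.
Common ancestors: {c2, c5}.
Among these, c2 is not an ancestor of any other common ancestor — it is the merge base.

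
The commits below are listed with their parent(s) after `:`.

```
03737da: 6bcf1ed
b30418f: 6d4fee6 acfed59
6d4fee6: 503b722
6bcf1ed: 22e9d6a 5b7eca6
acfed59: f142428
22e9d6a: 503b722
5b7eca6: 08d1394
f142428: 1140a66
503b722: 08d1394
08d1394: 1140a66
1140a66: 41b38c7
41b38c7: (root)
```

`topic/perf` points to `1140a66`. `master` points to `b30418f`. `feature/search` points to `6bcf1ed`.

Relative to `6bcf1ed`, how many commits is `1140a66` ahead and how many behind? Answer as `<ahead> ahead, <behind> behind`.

0 ahead, 5 behind

Reachable from 1140a66: {1140a66, 41b38c7}.
Reachable from 6bcf1ed: {08d1394, 1140a66, 22e9d6a, 41b38c7, 503b722, 5b7eca6, 6bcf1ed}.
Only in 1140a66's history (ahead): {} — 0.
Only in 6bcf1ed's history (behind): {08d1394, 22e9d6a, 503b722, 5b7eca6, 6bcf1ed} — 5.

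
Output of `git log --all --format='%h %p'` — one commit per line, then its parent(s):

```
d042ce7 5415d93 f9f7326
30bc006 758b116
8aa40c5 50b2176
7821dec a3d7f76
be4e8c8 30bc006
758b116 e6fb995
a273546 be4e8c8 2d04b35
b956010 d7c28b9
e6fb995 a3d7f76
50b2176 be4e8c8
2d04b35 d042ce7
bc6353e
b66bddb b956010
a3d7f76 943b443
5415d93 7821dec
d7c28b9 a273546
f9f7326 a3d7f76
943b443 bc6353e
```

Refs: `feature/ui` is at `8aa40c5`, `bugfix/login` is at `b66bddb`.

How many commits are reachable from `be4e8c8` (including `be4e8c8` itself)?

Walking parent pointers from be4e8c8: reachable set = {30bc006, 758b116, 943b443, a3d7f76, bc6353e, be4e8c8, e6fb995}.
That is 7 commits.

7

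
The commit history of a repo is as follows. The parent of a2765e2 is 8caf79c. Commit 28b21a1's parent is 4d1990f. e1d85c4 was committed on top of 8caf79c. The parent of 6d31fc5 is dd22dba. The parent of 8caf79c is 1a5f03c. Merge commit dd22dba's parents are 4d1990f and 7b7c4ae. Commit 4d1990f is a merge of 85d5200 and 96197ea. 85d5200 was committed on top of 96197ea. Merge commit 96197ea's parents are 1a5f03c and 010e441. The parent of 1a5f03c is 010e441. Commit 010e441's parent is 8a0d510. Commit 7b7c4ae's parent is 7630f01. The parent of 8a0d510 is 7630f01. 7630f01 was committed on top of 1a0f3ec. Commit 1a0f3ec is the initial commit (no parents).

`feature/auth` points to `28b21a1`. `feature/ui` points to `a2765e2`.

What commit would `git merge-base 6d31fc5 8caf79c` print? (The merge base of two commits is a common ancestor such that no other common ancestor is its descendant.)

1a5f03c

Ancestors of 6d31fc5: {010e441, 1a0f3ec, 1a5f03c, 4d1990f, 6d31fc5, 7630f01, 7b7c4ae, 85d5200, 8a0d510, 96197ea, dd22dba}.
Ancestors of 8caf79c: {010e441, 1a0f3ec, 1a5f03c, 7630f01, 8a0d510, 8caf79c}.
Common ancestors: {010e441, 1a0f3ec, 1a5f03c, 7630f01, 8a0d510}.
Among these, 1a5f03c is not an ancestor of any other common ancestor — it is the merge base.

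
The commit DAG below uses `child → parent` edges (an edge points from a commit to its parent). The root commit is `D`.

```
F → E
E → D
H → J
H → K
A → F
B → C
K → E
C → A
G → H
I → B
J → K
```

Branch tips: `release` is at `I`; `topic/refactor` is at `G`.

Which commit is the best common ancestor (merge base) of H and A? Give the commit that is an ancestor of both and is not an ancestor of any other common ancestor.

Ancestors of H: {D, E, H, J, K}.
Ancestors of A: {A, D, E, F}.
Common ancestors: {D, E}.
Among these, E is not an ancestor of any other common ancestor — it is the merge base.

E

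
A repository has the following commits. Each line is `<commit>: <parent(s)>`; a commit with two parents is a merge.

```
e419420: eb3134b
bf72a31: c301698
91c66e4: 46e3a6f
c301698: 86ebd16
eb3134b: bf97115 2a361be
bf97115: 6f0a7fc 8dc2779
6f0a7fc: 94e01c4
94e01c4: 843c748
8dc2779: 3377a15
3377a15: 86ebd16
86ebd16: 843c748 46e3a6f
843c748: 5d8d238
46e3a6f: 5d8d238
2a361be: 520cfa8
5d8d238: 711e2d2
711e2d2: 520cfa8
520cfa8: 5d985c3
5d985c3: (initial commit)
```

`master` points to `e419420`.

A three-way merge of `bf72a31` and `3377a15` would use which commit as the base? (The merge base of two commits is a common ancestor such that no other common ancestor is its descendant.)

86ebd16

Ancestors of bf72a31: {46e3a6f, 520cfa8, 5d8d238, 5d985c3, 711e2d2, 843c748, 86ebd16, bf72a31, c301698}.
Ancestors of 3377a15: {3377a15, 46e3a6f, 520cfa8, 5d8d238, 5d985c3, 711e2d2, 843c748, 86ebd16}.
Common ancestors: {46e3a6f, 520cfa8, 5d8d238, 5d985c3, 711e2d2, 843c748, 86ebd16}.
Among these, 86ebd16 is not an ancestor of any other common ancestor — it is the merge base.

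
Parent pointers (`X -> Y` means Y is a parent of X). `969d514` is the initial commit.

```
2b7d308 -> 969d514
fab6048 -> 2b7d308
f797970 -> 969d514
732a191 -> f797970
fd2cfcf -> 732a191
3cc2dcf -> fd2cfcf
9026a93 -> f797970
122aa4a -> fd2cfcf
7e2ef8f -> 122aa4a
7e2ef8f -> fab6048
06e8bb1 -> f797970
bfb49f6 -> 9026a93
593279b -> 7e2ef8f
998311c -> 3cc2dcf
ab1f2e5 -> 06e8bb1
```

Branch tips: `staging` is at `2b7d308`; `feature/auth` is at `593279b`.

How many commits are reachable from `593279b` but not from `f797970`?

Reachable from 593279b: {122aa4a, 2b7d308, 593279b, 732a191, 7e2ef8f, 969d514, f797970, fab6048, fd2cfcf}.
Reachable from f797970: {969d514, f797970}.
In 593279b's history but not f797970's: {122aa4a, 2b7d308, 593279b, 732a191, 7e2ef8f, fab6048, fd2cfcf} — 7 commits.

7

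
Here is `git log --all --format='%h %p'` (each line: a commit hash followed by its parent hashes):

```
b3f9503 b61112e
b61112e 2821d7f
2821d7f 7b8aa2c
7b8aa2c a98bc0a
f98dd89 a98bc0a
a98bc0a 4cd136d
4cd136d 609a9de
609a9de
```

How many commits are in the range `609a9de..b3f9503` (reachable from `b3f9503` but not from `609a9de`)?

6

Reachable from b3f9503: {2821d7f, 4cd136d, 609a9de, 7b8aa2c, a98bc0a, b3f9503, b61112e}.
Reachable from 609a9de: {609a9de}.
In b3f9503's history but not 609a9de's: {2821d7f, 4cd136d, 7b8aa2c, a98bc0a, b3f9503, b61112e} — 6 commits.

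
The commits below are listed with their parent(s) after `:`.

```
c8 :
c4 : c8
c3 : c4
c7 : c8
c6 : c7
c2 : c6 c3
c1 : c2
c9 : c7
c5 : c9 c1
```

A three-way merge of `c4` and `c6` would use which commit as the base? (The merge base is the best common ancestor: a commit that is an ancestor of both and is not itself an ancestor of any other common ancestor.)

c8

Ancestors of c4: {c4, c8}.
Ancestors of c6: {c6, c7, c8}.
Common ancestors: {c8}.
The only common ancestor is c8, so it is the merge base.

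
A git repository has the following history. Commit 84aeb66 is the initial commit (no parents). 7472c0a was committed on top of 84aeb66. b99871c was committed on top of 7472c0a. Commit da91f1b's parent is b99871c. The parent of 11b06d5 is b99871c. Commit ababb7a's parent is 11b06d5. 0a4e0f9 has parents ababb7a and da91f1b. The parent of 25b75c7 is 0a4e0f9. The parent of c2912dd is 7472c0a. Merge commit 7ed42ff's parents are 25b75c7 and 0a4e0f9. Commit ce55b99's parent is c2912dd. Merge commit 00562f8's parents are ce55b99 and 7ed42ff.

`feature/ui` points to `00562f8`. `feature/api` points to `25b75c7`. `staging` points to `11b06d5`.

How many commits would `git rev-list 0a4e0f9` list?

Walking parent pointers from 0a4e0f9: reachable set = {0a4e0f9, 11b06d5, 7472c0a, 84aeb66, ababb7a, b99871c, da91f1b}.
That is 7 commits.

7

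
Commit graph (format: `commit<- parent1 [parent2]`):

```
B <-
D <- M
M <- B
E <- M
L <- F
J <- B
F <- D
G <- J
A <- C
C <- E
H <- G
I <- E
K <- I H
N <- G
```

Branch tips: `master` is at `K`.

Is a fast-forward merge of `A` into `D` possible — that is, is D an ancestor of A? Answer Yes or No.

A fast-forward from D to A is possible iff D is an ancestor of A.
Ancestors of A: {A, B, C, E, M}.
D is not among them, so fast-forward is not possible.

No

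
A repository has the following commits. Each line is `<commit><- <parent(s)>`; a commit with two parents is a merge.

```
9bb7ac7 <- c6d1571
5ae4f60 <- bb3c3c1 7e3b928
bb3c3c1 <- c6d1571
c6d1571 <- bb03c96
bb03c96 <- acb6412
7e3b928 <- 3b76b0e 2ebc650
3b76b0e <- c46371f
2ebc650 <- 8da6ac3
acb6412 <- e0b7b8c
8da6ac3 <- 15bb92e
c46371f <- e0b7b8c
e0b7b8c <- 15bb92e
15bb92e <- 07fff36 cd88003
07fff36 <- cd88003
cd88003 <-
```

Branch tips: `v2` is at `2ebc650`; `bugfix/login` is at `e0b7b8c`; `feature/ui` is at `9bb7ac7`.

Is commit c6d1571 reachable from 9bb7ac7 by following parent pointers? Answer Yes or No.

Ancestors of 9bb7ac7 (commits reachable by following parents): {07fff36, 15bb92e, 9bb7ac7, acb6412, bb03c96, c6d1571, cd88003, e0b7b8c}.
c6d1571 is in that set, so it is an ancestor of 9bb7ac7.

Yes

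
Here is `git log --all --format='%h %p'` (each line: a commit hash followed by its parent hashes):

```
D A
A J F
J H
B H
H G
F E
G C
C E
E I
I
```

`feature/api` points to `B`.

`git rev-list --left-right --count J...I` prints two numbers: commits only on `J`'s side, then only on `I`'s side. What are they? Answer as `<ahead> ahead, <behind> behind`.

Reachable from J: {C, E, G, H, I, J}.
Reachable from I: {I}.
Only in J's history (ahead): {C, E, G, H, J} — 5.
Only in I's history (behind): {} — 0.

5 ahead, 0 behind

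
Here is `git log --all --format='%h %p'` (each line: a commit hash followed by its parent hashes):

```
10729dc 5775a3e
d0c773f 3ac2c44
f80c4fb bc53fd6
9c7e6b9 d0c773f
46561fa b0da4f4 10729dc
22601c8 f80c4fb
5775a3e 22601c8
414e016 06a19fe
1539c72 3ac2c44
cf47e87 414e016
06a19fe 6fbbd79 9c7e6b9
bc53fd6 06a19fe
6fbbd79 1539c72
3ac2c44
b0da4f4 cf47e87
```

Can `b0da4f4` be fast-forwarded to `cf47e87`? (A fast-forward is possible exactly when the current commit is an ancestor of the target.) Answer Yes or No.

No

A fast-forward from b0da4f4 to cf47e87 is possible iff b0da4f4 is an ancestor of cf47e87.
Ancestors of cf47e87: {06a19fe, 1539c72, 3ac2c44, 414e016, 6fbbd79, 9c7e6b9, cf47e87, d0c773f}.
b0da4f4 is not among them, so fast-forward is not possible.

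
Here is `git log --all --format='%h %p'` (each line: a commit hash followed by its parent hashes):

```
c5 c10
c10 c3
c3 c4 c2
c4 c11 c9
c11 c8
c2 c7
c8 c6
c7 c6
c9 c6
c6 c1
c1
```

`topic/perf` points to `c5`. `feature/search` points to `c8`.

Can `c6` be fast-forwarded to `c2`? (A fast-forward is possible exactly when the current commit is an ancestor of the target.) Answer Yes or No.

A fast-forward from c6 to c2 is possible iff c6 is an ancestor of c2.
Ancestors of c2: {c1, c2, c6, c7}.
c6 is among them, so fast-forward is possible.

Yes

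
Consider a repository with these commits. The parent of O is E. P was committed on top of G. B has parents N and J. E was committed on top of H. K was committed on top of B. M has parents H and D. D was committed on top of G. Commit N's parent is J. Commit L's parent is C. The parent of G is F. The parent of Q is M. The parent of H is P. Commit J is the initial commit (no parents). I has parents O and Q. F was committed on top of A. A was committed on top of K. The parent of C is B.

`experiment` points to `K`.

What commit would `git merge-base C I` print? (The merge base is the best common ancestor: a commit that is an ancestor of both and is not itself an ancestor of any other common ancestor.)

B

Ancestors of C: {B, C, J, N}.
Ancestors of I: {A, B, D, E, F, G, H, I, J, K, M, N, O, P, Q}.
Common ancestors: {B, J, N}.
Among these, B is not an ancestor of any other common ancestor — it is the merge base.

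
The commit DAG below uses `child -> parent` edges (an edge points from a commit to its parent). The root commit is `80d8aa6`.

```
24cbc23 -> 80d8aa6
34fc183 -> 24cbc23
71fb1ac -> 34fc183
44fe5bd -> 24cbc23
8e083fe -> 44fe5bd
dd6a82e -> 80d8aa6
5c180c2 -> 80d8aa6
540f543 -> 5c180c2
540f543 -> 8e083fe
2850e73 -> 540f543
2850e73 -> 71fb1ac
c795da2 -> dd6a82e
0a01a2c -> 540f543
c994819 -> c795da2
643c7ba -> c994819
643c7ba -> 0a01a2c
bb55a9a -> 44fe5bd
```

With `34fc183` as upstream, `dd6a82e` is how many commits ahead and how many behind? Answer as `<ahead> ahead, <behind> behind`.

1 ahead, 2 behind

Reachable from dd6a82e: {80d8aa6, dd6a82e}.
Reachable from 34fc183: {24cbc23, 34fc183, 80d8aa6}.
Only in dd6a82e's history (ahead): {dd6a82e} — 1.
Only in 34fc183's history (behind): {24cbc23, 34fc183} — 2.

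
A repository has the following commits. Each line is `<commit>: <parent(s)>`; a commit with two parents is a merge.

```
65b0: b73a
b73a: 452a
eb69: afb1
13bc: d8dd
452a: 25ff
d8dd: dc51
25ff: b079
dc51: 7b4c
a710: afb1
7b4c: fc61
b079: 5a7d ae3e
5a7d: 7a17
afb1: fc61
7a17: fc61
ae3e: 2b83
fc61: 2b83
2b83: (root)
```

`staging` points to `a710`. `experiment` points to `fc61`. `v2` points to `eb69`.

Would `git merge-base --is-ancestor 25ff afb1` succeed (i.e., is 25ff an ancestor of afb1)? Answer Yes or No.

Ancestors of afb1: {2b83, afb1, fc61}.
25ff is not in that set, so it is not an ancestor of afb1.

No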